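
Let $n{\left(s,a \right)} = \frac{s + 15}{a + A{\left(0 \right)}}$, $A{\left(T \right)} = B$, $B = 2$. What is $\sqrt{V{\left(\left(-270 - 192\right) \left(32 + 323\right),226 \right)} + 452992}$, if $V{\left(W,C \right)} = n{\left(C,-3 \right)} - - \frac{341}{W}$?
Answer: $\frac{\sqrt{100650214120890}}{14910} \approx 672.87$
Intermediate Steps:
$A{\left(T \right)} = 2$
$n{\left(s,a \right)} = \frac{15 + s}{2 + a}$ ($n{\left(s,a \right)} = \frac{s + 15}{a + 2} = \frac{15 + s}{2 + a}$)
$V{\left(W,C \right)} = -15 - C + \frac{341}{W}$ ($V{\left(W,C \right)} = \frac{15 + C}{2 - 3} - - \frac{341}{W} = \frac{15 + C}{-1} + \frac{341}{W} = - (15 + C) + \frac{341}{W} = \left(-15 - C\right) + \frac{341}{W} = -15 - C + \frac{341}{W}$)
$\sqrt{V{\left(\left(-270 - 192\right) \left(32 + 323\right),226 \right)} + 452992} = \sqrt{\left(-15 - 226 + \frac{341}{\left(-270 - 192\right) \left(32 + 323\right)}\right) + 452992} = \sqrt{\left(-15 - 226 + \frac{341}{\left(-462\right) 355}\right) + 452992} = \sqrt{\left(-15 - 226 + \frac{341}{-164010}\right) + 452992} = \sqrt{\left(-15 - 226 + 341 \left(- \frac{1}{164010}\right)\right) + 452992} = \sqrt{\left(-15 - 226 - \frac{31}{14910}\right) + 452992} = \sqrt{- \frac{3593341}{14910} + 452992} = \sqrt{\frac{6750517379}{14910}} = \frac{\sqrt{100650214120890}}{14910}$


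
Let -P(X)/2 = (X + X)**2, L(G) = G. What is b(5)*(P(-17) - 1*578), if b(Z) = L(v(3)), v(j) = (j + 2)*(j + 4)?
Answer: -101150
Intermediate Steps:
v(j) = (2 + j)*(4 + j)
P(X) = -8*X**2 (P(X) = -2*(X + X)**2 = -2*4*X**2 = -8*X**2)
b(Z) = 35 (b(Z) = 8 + 3**2 + 6*3 = 8 + 9 + 18 = 35)
b(5)*(P(-17) - 1*578) = 35*(-8*(-17)**2 - 1*578) = 35*(-8*289 - 578) = 35*(-2312 - 578) = 35*(-2890) = -101150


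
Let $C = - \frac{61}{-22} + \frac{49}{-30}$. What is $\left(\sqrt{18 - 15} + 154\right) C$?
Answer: $\frac{2632}{15} + \frac{188 \sqrt{3}}{165} \approx 177.44$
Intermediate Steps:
$C = \frac{188}{165}$ ($C = \left(-61\right) \left(- \frac{1}{22}\right) + 49 \left(- \frac{1}{30}\right) = \frac{61}{22} - \frac{49}{30} = \frac{188}{165} \approx 1.1394$)
$\left(\sqrt{18 - 15} + 154\right) C = \left(\sqrt{18 - 15} + 154\right) \frac{188}{165} = \left(\sqrt{3} + 154\right) \frac{188}{165} = \left(154 + \sqrt{3}\right) \frac{188}{165} = \frac{2632}{15} + \frac{188 \sqrt{3}}{165}$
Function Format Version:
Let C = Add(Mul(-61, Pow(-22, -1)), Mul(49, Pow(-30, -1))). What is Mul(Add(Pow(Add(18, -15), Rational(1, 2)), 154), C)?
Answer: Add(Rational(2632, 15), Mul(Rational(188, 165), Pow(3, Rational(1, 2)))) ≈ 177.44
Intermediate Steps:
C = Rational(188, 165) (C = Add(Mul(-61, Rational(-1, 22)), Mul(49, Rational(-1, 30))) = Add(Rational(61, 22), Rational(-49, 30)) = Rational(188, 165) ≈ 1.1394)
Mul(Add(Pow(Add(18, -15), Rational(1, 2)), 154), C) = Mul(Add(Pow(Add(18, -15), Rational(1, 2)), 154), Rational(188, 165)) = Mul(Add(Pow(3, Rational(1, 2)), 154), Rational(188, 165)) = Mul(Add(154, Pow(3, Rational(1, 2))), Rational(188, 165)) = Add(Rational(2632, 15), Mul(Rational(188, 165), Pow(3, Rational(1, 2))))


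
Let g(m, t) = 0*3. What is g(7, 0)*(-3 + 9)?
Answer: 0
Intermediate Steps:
g(m, t) = 0
g(7, 0)*(-3 + 9) = 0*(-3 + 9) = 0*6 = 0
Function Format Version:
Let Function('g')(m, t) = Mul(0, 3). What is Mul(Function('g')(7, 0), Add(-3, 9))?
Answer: 0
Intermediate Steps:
Function('g')(m, t) = 0
Mul(Function('g')(7, 0), Add(-3, 9)) = Mul(0, Add(-3, 9)) = Mul(0, 6) = 0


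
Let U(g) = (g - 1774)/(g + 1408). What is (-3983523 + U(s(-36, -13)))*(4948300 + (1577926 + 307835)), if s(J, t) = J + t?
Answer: -36996938099904380/1359 ≈ -2.7224e+13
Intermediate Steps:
U(g) = (-1774 + g)/(1408 + g)
(-3983523 + U(s(-36, -13)))*(4948300 + (1577926 + 307835)) = (-3983523 + (-1774 + (-36 - 13))/(1408 + (-36 - 13)))*(4948300 + (1577926 + 307835)) = (-3983523 + (-1774 - 49)/(1408 - 49))*(4948300 + 1885761) = (-3983523 - 1823/1359)*6834061 = -5413609580/1359*6834061 = -36996938099904380/1359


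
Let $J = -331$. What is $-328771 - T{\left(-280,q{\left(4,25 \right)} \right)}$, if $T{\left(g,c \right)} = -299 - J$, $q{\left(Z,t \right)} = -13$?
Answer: $-328803$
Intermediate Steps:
$T{\left(g,c \right)} = 32$ ($T{\left(g,c \right)} = -299 - -331 = -299 + 331 = 32$)
$-328771 - T{\left(-280,q{\left(4,25 \right)} \right)} = -328771 - 32 = -328803$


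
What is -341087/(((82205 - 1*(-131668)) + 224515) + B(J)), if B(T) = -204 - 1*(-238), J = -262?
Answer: -341087/438422 ≈ -0.77799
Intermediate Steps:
B(T) = 34 (B(T) = -204 + 238 = 34)
-341087/(((82205 - 1*(-131668)) + 224515) + B(J)) = -341087/(((82205 - 1*(-131668)) + 224515) + 34) = -341087/(((82205 + 131668) + 224515) + 34) = -341087/((213873 + 224515) + 34) = -341087/(438388 + 34) = -341087/438422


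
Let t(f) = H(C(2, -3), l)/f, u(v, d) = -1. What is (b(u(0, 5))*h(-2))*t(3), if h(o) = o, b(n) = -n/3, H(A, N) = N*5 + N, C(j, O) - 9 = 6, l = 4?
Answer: -16/3 ≈ -5.3333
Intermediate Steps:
C(j, O) = 15 (C(j, O) = 9 + 6 = 15)
H(A, N) = 6*N (H(A, N) = 5*N + N = 6*N)
b(n) = -n/3
t(f) = 24/f (t(f) = (6*4)/f = 24/f)
(b(u(0, 5))*h(-2))*t(3) = (-1/3*(-1)*(-2))*(24/3) = ((1/3)*(-2))*(24*(1/3)) = -2/3*8 = -16/3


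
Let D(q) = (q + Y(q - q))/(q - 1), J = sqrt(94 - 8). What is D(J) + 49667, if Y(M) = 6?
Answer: 4221787/85 + 7*sqrt(86)/85 ≈ 49669.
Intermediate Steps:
J = sqrt(86) ≈ 9.2736
D(q) = (6 + q)/(-1 + q) (D(q) = (q + 6)/(q - 1) = (6 + q)/(-1 + q))
D(J) + 49667 = (6 + sqrt(86))/(-1 + sqrt(86)) + 49667 = 49667 + (6 + sqrt(86))/(-1 + sqrt(86))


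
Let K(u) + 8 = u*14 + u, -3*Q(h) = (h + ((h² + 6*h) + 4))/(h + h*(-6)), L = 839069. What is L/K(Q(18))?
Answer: 7551621/155 ≈ 48720.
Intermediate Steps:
Q(h) = (4 + h² + 7*h)/(15*h) (Q(h) = -(h + ((h² + 6*h) + 4))/(3*(h + h*(-6))) = -(h + (4 + h² + 6*h))/(3*(h - 6*h)) = -(4 + h² + 7*h)/(3*((-5*h))) = -(4 + h² + 7*h)*(-1/(5*h))/3 = -(-1)*(4 + h² + 7*h)/(15*h) = (4 + h² + 7*h)/(15*h))
K(u) = -8 + 15*u (K(u) = -8 + (u*14 + u) = -8 + (14*u + u) = -8 + 15*u)
L/K(Q(18)) = 839069/(-8 + 15*((1/15)*(4 + 18*(7 + 18))/18)) = 839069/(-8 + 15*((1/15)*(1/18)*(4 + 18*25))) = 839069/(-8 + 15*((1/15)*(1/18)*(4 + 450))) = 839069/(-8 + 15*((1/15)*(1/18)*454)) = 839069/(-8 + 15*(227/135)) = 839069/(-8 + 227/9) = 839069/(155/9) = 839069*(9/155) = 7551621/155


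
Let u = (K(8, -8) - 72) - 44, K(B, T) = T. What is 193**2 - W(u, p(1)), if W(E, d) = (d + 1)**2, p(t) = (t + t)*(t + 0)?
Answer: 37240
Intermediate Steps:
u = -124 (u = (-8 - 72) - 44 = -80 - 44 = -124)
p(t) = 2*t**2 (p(t) = (2*t)*t = 2*t**2)
W(E, d) = (1 + d)**2
193**2 - W(u, p(1)) = 193**2 - (1 + 2*1**2)**2 = 37249 - (1 + 2*1)**2 = 37249 - (1 + 2)**2 = 37249 - 1*3**2 = 37249 - 1*9 = 37249 - 9 = 37240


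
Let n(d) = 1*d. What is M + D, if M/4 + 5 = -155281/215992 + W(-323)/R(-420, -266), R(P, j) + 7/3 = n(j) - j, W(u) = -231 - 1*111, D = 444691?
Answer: 3434692519/7714 ≈ 4.4525e+5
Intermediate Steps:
n(d) = d
W(u) = -342 (W(u) = -231 - 111 = -342)
R(P, j) = -7/3 (R(P, j) = -7/3 + (j - j) = -7/3 + 0 = -7/3)
M = 4346145/7714 (M = -20 + 4*(-155281/215992 - 342/(-7/3)) = -20 + 4*(-155281*1/215992 - 342*(-3/7)) = -20 + 4*(-3169/4408 + 1026/7) = -20 + 4*(4500425/30856) = -20 + 4500425/7714 = 4346145/7714 ≈ 563.41)
M + D = 4346145/7714 + 444691 = 3434692519/7714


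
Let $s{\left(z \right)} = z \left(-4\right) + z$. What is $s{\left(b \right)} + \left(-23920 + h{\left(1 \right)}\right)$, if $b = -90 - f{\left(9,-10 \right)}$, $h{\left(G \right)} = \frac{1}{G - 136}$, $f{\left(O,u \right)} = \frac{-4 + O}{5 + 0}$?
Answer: $- \frac{3192346}{135} \approx -23647.0$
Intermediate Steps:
$f{\left(O,u \right)} = - \frac{4}{5} + \frac{O}{5}$ ($f{\left(O,u \right)} = \frac{-4 + O}{5} = \left(-4 + O\right) \frac{1}{5} = - \frac{4}{5} + \frac{O}{5}$)
$h{\left(G \right)} = \frac{1}{-136 + G}$
$b = -91$ ($b = -90 - \left(- \frac{4}{5} + \frac{1}{5} \cdot 9\right) = -90 - \left(- \frac{4}{5} + \frac{9}{5}\right) = -90 - 1 = -91$)
$s{\left(z \right)} = - 3 z$ ($s{\left(z \right)} = - 4 z + z = - 3 z$)
$s{\left(b \right)} + \left(-23920 + h{\left(1 \right)}\right) = \left(-3\right) \left(-91\right) - \left(23920 - \frac{1}{-136 + 1}\right) = 273 - \left(23920 - \frac{1}{-135}\right) = 273 - \frac{3229201}{135} = - \frac{3192346}{135}$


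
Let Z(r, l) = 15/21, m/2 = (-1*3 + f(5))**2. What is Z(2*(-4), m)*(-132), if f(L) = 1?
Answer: -660/7 ≈ -94.286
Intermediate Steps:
m = 8 (m = 2*(-1*3 + 1)**2 = 2*(-3 + 1)**2 = 2*(-2)**2 = 2*4 = 8)
Z(r, l) = 5/7 (Z(r, l) = 15*(1/21) = 5/7)
Z(2*(-4), m)*(-132) = (5/7)*(-132) = -660/7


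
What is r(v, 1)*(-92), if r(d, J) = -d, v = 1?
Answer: 92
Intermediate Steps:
r(v, 1)*(-92) = -1*1*(-92) = -1*(-92) = 92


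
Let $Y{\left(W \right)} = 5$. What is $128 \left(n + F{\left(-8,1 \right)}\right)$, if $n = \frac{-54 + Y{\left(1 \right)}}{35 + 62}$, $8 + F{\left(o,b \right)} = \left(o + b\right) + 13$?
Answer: $- \frac{31104}{97} \approx -320.66$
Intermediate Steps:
$F{\left(o,b \right)} = 5 + b + o$ ($F{\left(o,b \right)} = -8 + \left(\left(o + b\right) + 13\right) = -8 + \left(\left(b + o\right) + 13\right) = -8 + \left(13 + b + o\right) = 5 + b + o$)
$n = - \frac{49}{97}$ ($n = \frac{-54 + 5}{35 + 62} = - \frac{49}{97} \approx -0.50515$)
$128 \left(n + F{\left(-8,1 \right)}\right) = 128 \left(- \frac{49}{97} + \left(5 + 1 - 8\right)\right) = 128 \left(- \frac{49}{97} - 2\right) = 128 \left(- \frac{243}{97}\right) = - \frac{31104}{97}$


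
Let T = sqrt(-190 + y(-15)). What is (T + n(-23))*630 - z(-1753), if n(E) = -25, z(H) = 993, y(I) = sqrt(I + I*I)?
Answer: -16743 + 630*I*sqrt(190 - sqrt(210)) ≈ -16743.0 + 8346.2*I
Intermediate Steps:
y(I) = sqrt(I + I**2)
T = sqrt(-190 + sqrt(210)) (T = sqrt(-190 + sqrt(-15*(1 - 15))) = sqrt(-190 + sqrt(-15*(-14))) = sqrt(-190 + sqrt(210)) ≈ 13.248*I)
(T + n(-23))*630 - z(-1753) = (sqrt(-190 + sqrt(210)) - 25)*630 - 1*993 = (-25 + sqrt(-190 + sqrt(210)))*630 - 993 = (-15750 + 630*sqrt(-190 + sqrt(210))) - 993 = -16743 + 630*sqrt(-190 + sqrt(210))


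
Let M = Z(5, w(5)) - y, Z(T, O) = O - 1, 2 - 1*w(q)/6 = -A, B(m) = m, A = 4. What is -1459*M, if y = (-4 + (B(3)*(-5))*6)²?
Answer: 12840659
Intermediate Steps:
w(q) = 36 (w(q) = 12 - (-6)*4 = 12 - 6*(-4) = 12 + 24 = 36)
Z(T, O) = -1 + O
y = 8836 (y = (-4 + (3*(-5))*6)² = (-4 - 15*6)² = (-4 - 90)² = (-94)² = 8836)
M = -8801 (M = (-1 + 36) - 1*8836 = 35 - 8836 = -8801)
-1459*M = -1459*(-8801) = 12840659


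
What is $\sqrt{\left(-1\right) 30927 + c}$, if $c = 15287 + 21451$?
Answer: $\sqrt{5811} \approx 76.23$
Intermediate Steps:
$c = 36738$
$\sqrt{\left(-1\right) 30927 + c} = \sqrt{\left(-1\right) 30927 + 36738} = \sqrt{-30927 + 36738} = \sqrt{5811}$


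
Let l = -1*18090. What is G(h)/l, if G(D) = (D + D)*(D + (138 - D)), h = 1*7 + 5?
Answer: -184/1005 ≈ -0.18308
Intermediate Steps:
h = 12 (h = 7 + 5 = 12)
l = -18090
G(D) = 276*D (G(D) = (2*D)*138 = 276*D)
G(h)/l = (276*12)/(-18090) = 3312*(-1/18090) = -184/1005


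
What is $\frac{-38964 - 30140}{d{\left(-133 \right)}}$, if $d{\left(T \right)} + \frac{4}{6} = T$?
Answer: $\frac{207312}{401} \approx 516.99$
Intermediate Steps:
$d{\left(T \right)} = - \frac{2}{3} + T$
$\frac{-38964 - 30140}{d{\left(-133 \right)}} = \frac{-38964 - 30140}{- \frac{2}{3} - 133} = \frac{-38964 - 30140}{- \frac{401}{3}} = \left(-69104\right) \left(- \frac{3}{401}\right) = \frac{207312}{401}$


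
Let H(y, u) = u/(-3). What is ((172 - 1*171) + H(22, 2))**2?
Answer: 1/9 ≈ 0.11111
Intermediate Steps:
H(y, u) = -u/3 (H(y, u) = u*(-1/3) = -u/3)
((172 - 1*171) + H(22, 2))**2 = ((172 - 1*171) - 1/3*2)**2 = ((172 - 171) - 2/3)**2 = (1 - 2/3)**2 = (1/3)**2 = 1/9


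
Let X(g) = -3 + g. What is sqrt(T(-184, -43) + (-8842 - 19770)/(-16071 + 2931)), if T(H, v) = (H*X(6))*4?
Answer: I*sqrt(2644836355)/1095 ≈ 46.966*I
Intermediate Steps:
T(H, v) = 12*H (T(H, v) = (H*(-3 + 6))*4 = (H*3)*4 = (3*H)*4 = 12*H)
sqrt(T(-184, -43) + (-8842 - 19770)/(-16071 + 2931)) = sqrt(12*(-184) + (-8842 - 19770)/(-16071 + 2931)) = sqrt(-2208 - 28612/(-13140)) = sqrt(-2208 - 28612*(-1/13140)) = sqrt(-2208 + 7153/3285) = sqrt(-7246127/3285) = I*sqrt(2644836355)/1095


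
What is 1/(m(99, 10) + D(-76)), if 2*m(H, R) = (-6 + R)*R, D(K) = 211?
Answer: 1/231 ≈ 0.0043290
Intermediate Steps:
m(H, R) = R*(-6 + R)/2 (m(H, R) = ((-6 + R)*R)/2 = (R*(-6 + R))/2 = R*(-6 + R)/2)
1/(m(99, 10) + D(-76)) = 1/((½)*10*(-6 + 10) + 211) = 1/((½)*10*4 + 211) = 1/(20 + 211) = 1/231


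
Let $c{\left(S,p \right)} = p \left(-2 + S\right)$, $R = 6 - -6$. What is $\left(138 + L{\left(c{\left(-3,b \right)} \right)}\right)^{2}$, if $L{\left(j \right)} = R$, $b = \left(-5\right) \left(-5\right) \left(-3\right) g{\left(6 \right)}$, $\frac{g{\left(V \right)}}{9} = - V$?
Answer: $22500$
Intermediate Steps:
$g{\left(V \right)} = - 9 V$ ($g{\left(V \right)} = 9 \left(- V\right) = - 9 V$)
$b = 4050$ ($b = \left(-5\right) \left(-5\right) \left(-3\right) \left(\left(-9\right) 6\right) = 25 \left(-3\right) \left(-54\right) = \left(-75\right) \left(-54\right) = 4050$)
$R = 12$ ($R = 6 + 6 = 12$)
$L{\left(j \right)} = 12$
$\left(138 + L{\left(c{\left(-3,b \right)} \right)}\right)^{2} = \left(138 + 12\right)^{2} = 150^{2} = 22500$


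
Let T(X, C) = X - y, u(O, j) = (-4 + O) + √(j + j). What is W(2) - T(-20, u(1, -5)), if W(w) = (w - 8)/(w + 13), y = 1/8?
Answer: 789/40 ≈ 19.725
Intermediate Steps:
y = ⅛ (y = 1*(⅛) = ⅛ ≈ 0.12500)
W(w) = (-8 + w)/(13 + w)
u(O, j) = -4 + O + √2*√j (u(O, j) = (-4 + O) + √(2*j) = (-4 + O) + √2*√j = -4 + O + √2*√j)
T(X, C) = -⅛ + X (T(X, C) = X - 1*⅛ = X - ⅛ = -⅛ + X)
W(2) - T(-20, u(1, -5)) = (-8 + 2)/(13 + 2) - (-⅛ - 20) = -6/15 - 1*(-161/8) = (1/15)*(-6) + 161/8 = -⅖ + 161/8 = 789/40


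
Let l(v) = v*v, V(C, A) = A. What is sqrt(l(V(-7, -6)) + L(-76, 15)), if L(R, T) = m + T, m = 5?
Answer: 2*sqrt(14) ≈ 7.4833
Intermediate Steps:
L(R, T) = 5 + T
l(v) = v**2
sqrt(l(V(-7, -6)) + L(-76, 15)) = sqrt((-6)**2 + (5 + 15)) = sqrt(36 + 20) = sqrt(56) = 2*sqrt(14)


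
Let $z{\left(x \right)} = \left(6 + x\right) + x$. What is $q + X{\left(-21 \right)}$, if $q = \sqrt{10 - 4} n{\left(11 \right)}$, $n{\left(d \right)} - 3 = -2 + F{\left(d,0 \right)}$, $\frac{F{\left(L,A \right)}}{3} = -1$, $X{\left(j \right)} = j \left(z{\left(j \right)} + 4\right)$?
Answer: $672 - 2 \sqrt{6} \approx 667.1$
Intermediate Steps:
$z{\left(x \right)} = 6 + 2 x$
$X{\left(j \right)} = j \left(10 + 2 j\right)$ ($X{\left(j \right)} = j \left(\left(6 + 2 j\right) + 4\right) = j \left(10 + 2 j\right)$)
$F{\left(L,A \right)} = -3$ ($F{\left(L,A \right)} = 3 \left(-1\right) = -3$)
$n{\left(d \right)} = -2$ ($n{\left(d \right)} = 3 - 5 = -2$)
$q = - 2 \sqrt{6}$ ($q = \sqrt{10 - 4} \left(-2\right) = \sqrt{6} \left(-2\right) = - 2 \sqrt{6} \approx -4.899$)
$q + X{\left(-21 \right)} = - 2 \sqrt{6} + 2 \left(-21\right) \left(5 - 21\right) = - 2 \sqrt{6} + 2 \left(-21\right) \left(-16\right) = - 2 \sqrt{6} + 672 = 672 - 2 \sqrt{6}$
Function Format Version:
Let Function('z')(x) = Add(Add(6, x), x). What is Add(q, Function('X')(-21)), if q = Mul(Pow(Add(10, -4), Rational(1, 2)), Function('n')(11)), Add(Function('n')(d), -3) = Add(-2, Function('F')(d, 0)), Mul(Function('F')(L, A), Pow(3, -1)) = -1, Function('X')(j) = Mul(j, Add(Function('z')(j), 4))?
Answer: Add(672, Mul(-2, Pow(6, Rational(1, 2)))) ≈ 667.10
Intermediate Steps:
Function('z')(x) = Add(6, Mul(2, x))
Function('X')(j) = Mul(j, Add(10, Mul(2, j))) (Function('X')(j) = Mul(j, Add(Add(6, Mul(2, j)), 4)) = Mul(j, Add(10, Mul(2, j))))
Function('F')(L, A) = -3 (Function('F')(L, A) = Mul(3, -1) = -3)
Function('n')(d) = -2 (Function('n')(d) = Add(3, Add(-2, -3)) = Add(3, -5) = -2)
q = Mul(-2, Pow(6, Rational(1, 2))) (q = Mul(Pow(Add(10, -4), Rational(1, 2)), -2) = Mul(Pow(6, Rational(1, 2)), -2) = Mul(-2, Pow(6, Rational(1, 2))) ≈ -4.8990)
Add(q, Function('X')(-21)) = Add(Mul(-2, Pow(6, Rational(1, 2))), Mul(2, -21, Add(5, -21))) = Add(Mul(-2, Pow(6, Rational(1, 2))), Mul(2, -21, -16)) = Add(Mul(-2, Pow(6, Rational(1, 2))), 672) = Add(672, Mul(-2, Pow(6, Rational(1, 2))))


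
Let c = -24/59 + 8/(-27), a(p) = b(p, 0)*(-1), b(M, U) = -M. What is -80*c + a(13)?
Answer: 110309/1593 ≈ 69.246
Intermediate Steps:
a(p) = p (a(p) = -p*(-1) = p)
c = -1120/1593 (c = -24*1/59 + 8*(-1/27) = -24/59 - 8/27 = -1120/1593 ≈ -0.70308)
-80*c + a(13) = -80*(-1120/1593) + 13 = 89600/1593 + 13 = 110309/1593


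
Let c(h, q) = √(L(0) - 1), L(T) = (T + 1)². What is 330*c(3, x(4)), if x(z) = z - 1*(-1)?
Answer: 0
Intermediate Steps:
x(z) = 1 + z (x(z) = z + 1 = 1 + z)
L(T) = (1 + T)²
c(h, q) = 0 (c(h, q) = √((1 + 0)² - 1) = √(1² - 1) = √(1 - 1) = √0 = 0)
330*c(3, x(4)) = 330*0 = 0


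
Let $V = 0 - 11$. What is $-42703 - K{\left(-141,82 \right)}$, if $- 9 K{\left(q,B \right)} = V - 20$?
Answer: $- \frac{384358}{9} \approx -42706.0$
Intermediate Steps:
$V = -11$ ($V = 0 - 11 = -11$)
$K{\left(q,B \right)} = \frac{31}{9}$ ($K{\left(q,B \right)} = - \frac{-11 - 20}{9} = \left(- \frac{1}{9}\right) \left(-31\right) = \frac{31}{9}$)
$-42703 - K{\left(-141,82 \right)} = -42703 - \frac{31}{9} = - \frac{384358}{9}$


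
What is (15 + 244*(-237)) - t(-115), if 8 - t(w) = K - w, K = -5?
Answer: -57711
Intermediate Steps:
t(w) = 13 + w (t(w) = 8 - (-5 - w) = 8 + (5 + w) = 13 + w)
(15 + 244*(-237)) - t(-115) = (15 + 244*(-237)) - (13 - 115) = (15 - 57828) - 1*(-102) = -57813 + 102 = -57711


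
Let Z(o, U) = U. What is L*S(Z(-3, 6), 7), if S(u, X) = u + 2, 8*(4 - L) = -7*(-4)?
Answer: 4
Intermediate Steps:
L = 1/2 (L = 4 - (-7)*(-4)/8 = 4 - 1/8*28 = 4 - 7/2 = 1/2 ≈ 0.50000)
S(u, X) = 2 + u
L*S(Z(-3, 6), 7) = (2 + 6)/2 = (1/2)*8 = 4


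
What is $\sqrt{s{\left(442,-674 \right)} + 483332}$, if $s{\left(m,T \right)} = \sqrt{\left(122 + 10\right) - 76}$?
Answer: $\sqrt{483332 + 2 \sqrt{14}} \approx 695.23$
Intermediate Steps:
$s{\left(m,T \right)} = 2 \sqrt{14}$ ($s{\left(m,T \right)} = \sqrt{132 - 76} = \sqrt{56} = 2 \sqrt{14}$)
$\sqrt{s{\left(442,-674 \right)} + 483332} = \sqrt{2 \sqrt{14} + 483332} = \sqrt{483332 + 2 \sqrt{14}}$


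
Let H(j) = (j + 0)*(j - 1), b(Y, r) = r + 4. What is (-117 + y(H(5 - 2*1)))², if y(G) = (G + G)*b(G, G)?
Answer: 9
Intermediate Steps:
b(Y, r) = 4 + r
H(j) = j*(-1 + j)
y(G) = 2*G*(4 + G) (y(G) = (G + G)*(4 + G) = (2*G)*(4 + G) = 2*G*(4 + G))
(-117 + y(H(5 - 2*1)))² = (-117 + 2*((5 - 2*1)*(-1 + (5 - 2*1)))*(4 + (5 - 2*1)*(-1 + (5 - 2*1))))² = (-117 + 2*((5 - 2)*(-1 + (5 - 2)))*(4 + (5 - 2)*(-1 + (5 - 2))))² = (-117 + 2*(3*(-1 + 3))*(4 + 3*(-1 + 3)))² = (-117 + 2*(3*2)*(4 + 3*2))² = (-117 + 2*6*(4 + 6))² = (-117 + 2*6*10)² = (-117 + 120)² = 3² = 9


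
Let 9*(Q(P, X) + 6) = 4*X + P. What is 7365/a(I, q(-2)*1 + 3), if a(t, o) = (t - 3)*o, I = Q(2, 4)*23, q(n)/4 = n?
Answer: 1473/95 ≈ 15.505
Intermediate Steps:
Q(P, X) = -6 + P/9 + 4*X/9 (Q(P, X) = -6 + (4*X + P)/9 = -6 + (P + 4*X)/9 = -6 + (P/9 + 4*X/9) = -6 + P/9 + 4*X/9)
q(n) = 4*n
I = -92 (I = (-6 + (⅑)*2 + (4/9)*4)*23 = (-6 + 2/9 + 16/9)*23 = -4*23 = -92)
a(t, o) = o*(-3 + t) (a(t, o) = (-3 + t)*o = o*(-3 + t))
7365/a(I, q(-2)*1 + 3) = 7365/((((4*(-2))*1 + 3)*(-3 - 92))) = 7365/(((-8*1 + 3)*(-95))) = 7365/(((-8 + 3)*(-95))) = 7365/((-5*(-95))) = 7365/475 = 7365*(1/475) = 1473/95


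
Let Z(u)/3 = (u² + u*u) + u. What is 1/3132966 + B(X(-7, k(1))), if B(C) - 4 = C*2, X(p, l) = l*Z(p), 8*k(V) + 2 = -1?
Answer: -1257885847/6265932 ≈ -200.75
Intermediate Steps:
Z(u) = 3*u + 6*u² (Z(u) = 3*((u² + u*u) + u) = 3*((u² + u²) + u) = 3*(2*u² + u) = 3*(u + 2*u²) = 3*u + 6*u²)
k(V) = -3/8 (k(V) = -¼ + (⅛)*(-1) = -¼ - ⅛ = -3/8)
X(p, l) = 3*l*p*(1 + 2*p) (X(p, l) = l*(3*p*(1 + 2*p)) = 3*l*p*(1 + 2*p))
B(C) = 4 + 2*C (B(C) = 4 + C*2 = 4 + 2*C)
1/3132966 + B(X(-7, k(1))) = 1/3132966 + (4 + 2*(3*(-3/8)*(-7)*(1 + 2*(-7)))) = 1/3132966 + (4 + 2*(3*(-3/8)*(-7)*(1 - 14))) = 1/3132966 + (4 + 2*(3*(-3/8)*(-7)*(-13))) = 1/3132966 + (4 + 2*(-819/8)) = 1/3132966 + (4 - 819/4) = 1/3132966 - 803/4 = -1257885847/6265932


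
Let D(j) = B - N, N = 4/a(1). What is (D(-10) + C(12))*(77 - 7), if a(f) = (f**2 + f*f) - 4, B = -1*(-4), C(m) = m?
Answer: 1260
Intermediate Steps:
B = 4
a(f) = -4 + 2*f**2 (a(f) = (f**2 + f**2) - 4 = 2*f**2 - 4 = -4 + 2*f**2)
N = -2 (N = 4/(-4 + 2*1**2) = 4/(-4 + 2*1) = 4/(-4 + 2) = 4/(-2) = 4*(-1/2) = -2)
D(j) = 6 (D(j) = 4 - 1*(-2) = 4 + 2 = 6)
(D(-10) + C(12))*(77 - 7) = (6 + 12)*(77 - 7) = 18*70 = 1260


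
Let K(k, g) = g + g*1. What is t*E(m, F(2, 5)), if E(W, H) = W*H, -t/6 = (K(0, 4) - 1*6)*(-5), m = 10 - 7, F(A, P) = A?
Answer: 360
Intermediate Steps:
K(k, g) = 2*g (K(k, g) = g + g = 2*g)
m = 3
t = 60 (t = -6*(2*4 - 1*6)*(-5) = -6*(8 - 6)*(-5) = -12*(-5) = -6*(-10) = 60)
E(W, H) = H*W
t*E(m, F(2, 5)) = 60*(2*3) = 60*6 = 360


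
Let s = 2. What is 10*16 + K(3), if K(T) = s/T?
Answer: 482/3 ≈ 160.67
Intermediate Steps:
K(T) = 2/T
10*16 + K(3) = 10*16 + 2/3 = 160 + 2*(⅓) = 160 + ⅔ = 482/3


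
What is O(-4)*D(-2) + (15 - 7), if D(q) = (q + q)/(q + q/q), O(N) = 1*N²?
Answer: 72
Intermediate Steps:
O(N) = N²
D(q) = 2*q/(1 + q) (D(q) = (2*q)/(q + 1) = (2*q)/(1 + q) = 2*q/(1 + q))
O(-4)*D(-2) + (15 - 7) = (-4)²*(2*(-2)/(1 - 2)) + (15 - 7) = 16*(2*(-2)/(-1)) + 8 = 16*(2*(-2)*(-1)) + 8 = 16*4 + 8 = 64 + 8 = 72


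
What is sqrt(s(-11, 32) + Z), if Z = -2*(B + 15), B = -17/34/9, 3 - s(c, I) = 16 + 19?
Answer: I*sqrt(557)/3 ≈ 7.867*I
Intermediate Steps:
s(c, I) = -32 (s(c, I) = 3 - (16 + 19) = 3 - 1*35 = 3 - 35 = -32)
B = -1/18 (B = -17*1/34*(1/9) = -1/2*1/9 = -1/18 ≈ -0.055556)
Z = -269/9 (Z = -2*(-1/18 + 15) = -2*269/18 = -269/9 ≈ -29.889)
sqrt(s(-11, 32) + Z) = sqrt(-32 - 269/9) = sqrt(-557/9) = I*sqrt(557)/3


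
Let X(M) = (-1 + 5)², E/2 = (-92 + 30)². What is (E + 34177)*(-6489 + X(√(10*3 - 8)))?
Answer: -270992145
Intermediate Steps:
E = 7688 (E = 2*(-92 + 30)² = 2*(-62)² = 2*3844 = 7688)
X(M) = 16 (X(M) = 4² = 16)
(E + 34177)*(-6489 + X(√(10*3 - 8))) = (7688 + 34177)*(-6489 + 16) = 41865*(-6473) = -270992145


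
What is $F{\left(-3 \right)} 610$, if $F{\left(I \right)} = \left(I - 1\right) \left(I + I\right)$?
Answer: $14640$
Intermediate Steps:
$F{\left(I \right)} = 2 I \left(-1 + I\right)$ ($F{\left(I \right)} = \left(-1 + I\right) 2 I = 2 I \left(-1 + I\right)$)
$F{\left(-3 \right)} 610 = 2 \left(-3\right) \left(-1 - 3\right) 610 = 2 \left(-3\right) \left(-4\right) 610 = 24 \cdot 610 = 14640$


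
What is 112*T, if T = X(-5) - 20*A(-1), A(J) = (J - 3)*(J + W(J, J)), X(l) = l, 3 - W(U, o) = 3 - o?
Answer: -18480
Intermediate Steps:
W(U, o) = o (W(U, o) = 3 - (3 - o) = 3 + (-3 + o) = o)
A(J) = 2*J*(-3 + J) (A(J) = (J - 3)*(J + J) = (-3 + J)*(2*J) = 2*J*(-3 + J))
T = -165 (T = -5 - 40*(-1)*(-3 - 1) = -5 - 40*(-1)*(-4) = -5 - 20*8 = -5 - 160 = -165)
112*T = 112*(-165) = -18480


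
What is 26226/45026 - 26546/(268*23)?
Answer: -5497889/1476278 ≈ -3.7242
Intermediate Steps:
26226/45026 - 26546/(268*23) = 26226*(1/45026) - 26546/6164 = 279/479 - 26546*1/6164 = 279/479 - 13273/3082 = -5497889/1476278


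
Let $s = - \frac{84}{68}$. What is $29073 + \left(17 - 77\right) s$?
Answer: $\frac{495501}{17} \approx 29147.0$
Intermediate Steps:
$s = - \frac{21}{17}$ ($s = \left(-84\right) \frac{1}{68} = - \frac{21}{17} \approx -1.2353$)
$29073 + \left(17 - 77\right) s = 29073 + \left(17 - 77\right) \left(- \frac{21}{17}\right) = 29073 - - \frac{1260}{17} = 29073 + \frac{1260}{17} = \frac{495501}{17}$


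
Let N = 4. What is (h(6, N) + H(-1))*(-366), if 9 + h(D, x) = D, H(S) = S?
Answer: 1464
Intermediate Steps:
h(D, x) = -9 + D
(h(6, N) + H(-1))*(-366) = ((-9 + 6) - 1)*(-366) = (-3 - 1)*(-366) = -4*(-366) = 1464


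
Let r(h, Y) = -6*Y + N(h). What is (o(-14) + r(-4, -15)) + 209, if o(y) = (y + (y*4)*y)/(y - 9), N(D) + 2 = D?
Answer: 5969/23 ≈ 259.52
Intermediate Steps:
N(D) = -2 + D
r(h, Y) = -2 + h - 6*Y (r(h, Y) = -6*Y + (-2 + h) = -2 + h - 6*Y)
o(y) = (y + 4*y**2)/(-9 + y) (o(y) = (y + (4*y)*y)/(-9 + y) = (y + 4*y**2)/(-9 + y))
(o(-14) + r(-4, -15)) + 209 = (-14*(1 + 4*(-14))/(-9 - 14) + (-2 - 4 - 6*(-15))) + 209 = (-14*(1 - 56)/(-23) + (-2 - 4 + 90)) + 209 = (-14*(-1/23)*(-55) + 84) + 209 = (-770/23 + 84) + 209 = 1162/23 + 209 = 5969/23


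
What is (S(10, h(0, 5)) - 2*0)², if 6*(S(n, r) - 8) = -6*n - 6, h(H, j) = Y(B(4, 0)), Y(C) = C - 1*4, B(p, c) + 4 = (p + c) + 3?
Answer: 9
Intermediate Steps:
B(p, c) = -1 + c + p (B(p, c) = -4 + ((p + c) + 3) = -4 + ((c + p) + 3) = -4 + (3 + c + p) = -1 + c + p)
Y(C) = -4 + C (Y(C) = C - 4 = -4 + C)
h(H, j) = -1 (h(H, j) = -4 + (-1 + 0 + 4) = -4 + 3 = -1)
S(n, r) = 7 - n (S(n, r) = 8 + (-6*n - 6)/6 = 8 + (-6 - 6*n)/6 = 8 + (-1 - n) = 7 - n)
(S(10, h(0, 5)) - 2*0)² = ((7 - 1*10) - 2*0)² = ((7 - 10) + 0)² = (-3 + 0)² = (-3)² = 9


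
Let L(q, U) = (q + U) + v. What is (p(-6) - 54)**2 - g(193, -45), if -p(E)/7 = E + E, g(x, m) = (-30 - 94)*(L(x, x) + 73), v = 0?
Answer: 57816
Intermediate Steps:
L(q, U) = U + q (L(q, U) = (q + U) + 0 = (U + q) + 0 = U + q)
g(x, m) = -9052 - 248*x (g(x, m) = (-30 - 94)*((x + x) + 73) = -124*(2*x + 73) = -124*(73 + 2*x) = -9052 - 248*x)
p(E) = -14*E (p(E) = -7*(E + E) = -14*E)
(p(-6) - 54)**2 - g(193, -45) = (-14*(-6) - 54)**2 - (-9052 - 248*193) = (84 - 54)**2 - (-9052 - 47864) = 30**2 - 1*(-56916) = 900 + 56916 = 57816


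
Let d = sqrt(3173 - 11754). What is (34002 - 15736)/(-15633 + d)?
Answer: -142776189/122199635 - 9133*I*sqrt(8581)/122199635 ≈ -1.1684 - 0.0069233*I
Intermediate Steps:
d = I*sqrt(8581) (d = sqrt(-8581) = I*sqrt(8581) ≈ 92.634*I)
(34002 - 15736)/(-15633 + d) = (34002 - 15736)/(-15633 + I*sqrt(8581)) = 18266/(-15633 + I*sqrt(8581))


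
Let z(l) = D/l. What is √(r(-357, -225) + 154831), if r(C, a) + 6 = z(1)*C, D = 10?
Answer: 13*√895 ≈ 388.92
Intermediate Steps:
z(l) = 10/l
r(C, a) = -6 + 10*C (r(C, a) = -6 + (10/1)*C = -6 + (10*1)*C = -6 + 10*C)
√(r(-357, -225) + 154831) = √((-6 + 10*(-357)) + 154831) = √((-6 - 3570) + 154831) = √(-3576 + 154831) = √151255 = 13*√895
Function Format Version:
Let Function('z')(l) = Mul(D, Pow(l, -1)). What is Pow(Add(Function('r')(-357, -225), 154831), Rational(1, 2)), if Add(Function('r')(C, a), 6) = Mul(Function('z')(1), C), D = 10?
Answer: Mul(13, Pow(895, Rational(1, 2))) ≈ 388.92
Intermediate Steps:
Function('z')(l) = Mul(10, Pow(l, -1))
Function('r')(C, a) = Add(-6, Mul(10, C)) (Function('r')(C, a) = Add(-6, Mul(Mul(10, Pow(1, -1)), C)) = Add(-6, Mul(Mul(10, 1), C)) = Add(-6, Mul(10, C)))
Pow(Add(Function('r')(-357, -225), 154831), Rational(1, 2)) = Pow(Add(Add(-6, Mul(10, -357)), 154831), Rational(1, 2)) = Pow(Add(Add(-6, -3570), 154831), Rational(1, 2)) = Pow(Add(-3576, 154831), Rational(1, 2)) = Pow(151255, Rational(1, 2)) = Mul(13, Pow(895, Rational(1, 2)))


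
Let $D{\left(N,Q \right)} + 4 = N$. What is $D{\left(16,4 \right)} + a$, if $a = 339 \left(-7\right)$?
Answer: $-2361$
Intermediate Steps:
$a = -2373$
$D{\left(N,Q \right)} = -4 + N$
$D{\left(16,4 \right)} + a = \left(-4 + 16\right) - 2373 = 12 - 2373 = -2361$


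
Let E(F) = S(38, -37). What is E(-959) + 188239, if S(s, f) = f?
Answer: 188202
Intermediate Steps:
E(F) = -37
E(-959) + 188239 = -37 + 188239 = 188202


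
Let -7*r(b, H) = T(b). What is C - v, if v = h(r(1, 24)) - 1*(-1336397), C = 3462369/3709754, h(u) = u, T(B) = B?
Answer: -34703900868029/25968278 ≈ -1.3364e+6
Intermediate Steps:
r(b, H) = -b/7
C = 3462369/3709754 (C = 3462369*(1/3709754) = 3462369/3709754 ≈ 0.93332)
v = 9354778/7 (v = -⅐*1 - 1*(-1336397) = -⅐ + 1336397 = 9354778/7 ≈ 1.3364e+6)
C - v = 3462369/3709754 - 1*9354778/7 = 3462369/3709754 - 9354778/7 = -34703900868029/25968278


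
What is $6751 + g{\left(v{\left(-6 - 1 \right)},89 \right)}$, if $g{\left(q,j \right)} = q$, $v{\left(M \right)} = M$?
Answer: $6744$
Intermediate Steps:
$6751 + g{\left(v{\left(-6 - 1 \right)},89 \right)} = 6751 - 7 = 6744$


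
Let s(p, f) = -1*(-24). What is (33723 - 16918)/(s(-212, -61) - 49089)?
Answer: -3361/9813 ≈ -0.34250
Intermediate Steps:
s(p, f) = 24
(33723 - 16918)/(s(-212, -61) - 49089) = (33723 - 16918)/(24 - 49089) = 16805/(-49065) = 16805*(-1/49065) = -3361/9813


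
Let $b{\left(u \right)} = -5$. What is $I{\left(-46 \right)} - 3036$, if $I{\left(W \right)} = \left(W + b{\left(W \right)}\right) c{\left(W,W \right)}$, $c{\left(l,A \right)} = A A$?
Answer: $-110952$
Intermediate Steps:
$c{\left(l,A \right)} = A^{2}$
$I{\left(W \right)} = W^{2} \left(-5 + W\right)$ ($I{\left(W \right)} = \left(W - 5\right) W^{2} = \left(-5 + W\right) W^{2} = W^{2} \left(-5 + W\right)$)
$I{\left(-46 \right)} - 3036 = \left(-46\right)^{2} \left(-5 - 46\right) - 3036 = 2116 \left(-51\right) - 3036 = -107916 - 3036 = -110952$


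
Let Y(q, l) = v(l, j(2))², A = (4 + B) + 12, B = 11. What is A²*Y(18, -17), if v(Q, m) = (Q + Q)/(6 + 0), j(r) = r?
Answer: 23409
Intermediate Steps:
v(Q, m) = Q/3 (v(Q, m) = (2*Q)/6 = (2*Q)*(⅙) = Q/3)
A = 27 (A = (4 + 11) + 12 = 15 + 12 = 27)
Y(q, l) = l²/9 (Y(q, l) = (l/3)² = l²/9)
A²*Y(18, -17) = 27²*((⅑)*(-17)²) = 729*((⅑)*289) = 729*(289/9) = 23409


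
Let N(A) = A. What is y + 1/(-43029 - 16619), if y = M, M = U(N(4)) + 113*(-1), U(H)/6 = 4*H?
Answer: -1014017/59648 ≈ -17.000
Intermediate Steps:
U(H) = 24*H (U(H) = 6*(4*H) = 24*H)
M = -17 (M = 24*4 + 113*(-1) = 96 - 113 = -17)
y = -17
y + 1/(-43029 - 16619) = -17 + 1/(-43029 - 16619) = -17 + 1/(-59648) = -17 - 1/59648 = -1014017/59648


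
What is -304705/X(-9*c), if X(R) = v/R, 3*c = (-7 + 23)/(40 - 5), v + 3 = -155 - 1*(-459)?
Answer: 2925168/2107 ≈ 1388.3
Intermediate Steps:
v = 301 (v = -3 + (-155 - 1*(-459)) = -3 + (-155 + 459) = -3 + 304 = 301)
c = 16/105 (c = ((-7 + 23)/(40 - 5))/3 = (16/35)/3 = (16*(1/35))/3 = (⅓)*(16/35) = 16/105 ≈ 0.15238)
X(R) = 301/R
-304705/X(-9*c) = -304705/(301/((-9*16/105))) = -304705/(301/(-48/35)) = -304705/(301*(-35/48)) = -304705/(-10535/48) = -304705*(-48/10535) = 2925168/2107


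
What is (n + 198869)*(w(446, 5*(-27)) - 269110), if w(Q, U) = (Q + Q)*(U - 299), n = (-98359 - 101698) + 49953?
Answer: -32001446070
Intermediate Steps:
n = -150104 (n = -200057 + 49953 = -150104)
w(Q, U) = 2*Q*(-299 + U) (w(Q, U) = (2*Q)*(-299 + U) = 2*Q*(-299 + U))
(n + 198869)*(w(446, 5*(-27)) - 269110) = (-150104 + 198869)*(2*446*(-299 + 5*(-27)) - 269110) = 48765*(2*446*(-299 - 135) - 269110) = 48765*(2*446*(-434) - 269110) = 48765*(-387128 - 269110) = 48765*(-656238) = -32001446070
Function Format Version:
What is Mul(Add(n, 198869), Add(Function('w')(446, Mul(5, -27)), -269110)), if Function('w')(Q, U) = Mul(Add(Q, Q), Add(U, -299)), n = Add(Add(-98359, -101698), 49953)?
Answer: -32001446070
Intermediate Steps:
n = -150104 (n = Add(-200057, 49953) = -150104)
Function('w')(Q, U) = Mul(2, Q, Add(-299, U)) (Function('w')(Q, U) = Mul(Mul(2, Q), Add(-299, U)) = Mul(2, Q, Add(-299, U)))
Mul(Add(n, 198869), Add(Function('w')(446, Mul(5, -27)), -269110)) = Mul(Add(-150104, 198869), Add(Mul(2, 446, Add(-299, Mul(5, -27))), -269110)) = Mul(48765, Add(Mul(2, 446, Add(-299, -135)), -269110)) = Mul(48765, Add(Mul(2, 446, -434), -269110)) = Mul(48765, Add(-387128, -269110)) = Mul(48765, -656238) = -32001446070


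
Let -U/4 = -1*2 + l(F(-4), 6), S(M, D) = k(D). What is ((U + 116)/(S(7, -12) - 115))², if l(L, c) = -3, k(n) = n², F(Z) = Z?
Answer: 18496/841 ≈ 21.993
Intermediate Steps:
S(M, D) = D²
U = 20 (U = -4*(-1*2 - 3) = -4*(-2 - 3) = -4*(-5) = 20)
((U + 116)/(S(7, -12) - 115))² = ((20 + 116)/((-12)² - 115))² = (136/(144 - 115))² = (136/29)² = 18496/841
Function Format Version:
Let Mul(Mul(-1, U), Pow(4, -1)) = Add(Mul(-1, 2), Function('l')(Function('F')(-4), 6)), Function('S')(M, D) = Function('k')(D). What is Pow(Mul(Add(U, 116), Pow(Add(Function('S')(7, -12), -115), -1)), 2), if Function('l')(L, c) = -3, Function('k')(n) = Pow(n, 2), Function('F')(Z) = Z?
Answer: Rational(18496, 841) ≈ 21.993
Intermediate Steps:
Function('S')(M, D) = Pow(D, 2)
U = 20 (U = Mul(-4, Add(Mul(-1, 2), -3)) = Mul(-4, Add(-2, -3)) = Mul(-4, -5) = 20)
Pow(Mul(Add(U, 116), Pow(Add(Function('S')(7, -12), -115), -1)), 2) = Pow(Mul(Add(20, 116), Pow(Add(Pow(-12, 2), -115), -1)), 2) = Pow(Mul(136, Pow(Add(144, -115), -1)), 2) = Pow(Mul(136, Pow(29, -1)), 2) = Pow(Mul(136, Rational(1, 29)), 2) = Pow(Rational(136, 29), 2) = Rational(18496, 841)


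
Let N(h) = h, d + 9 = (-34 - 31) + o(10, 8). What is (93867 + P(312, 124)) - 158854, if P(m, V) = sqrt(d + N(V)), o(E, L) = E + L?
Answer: -64987 + 2*sqrt(17) ≈ -64979.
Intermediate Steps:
d = -56 (d = -9 + ((-34 - 31) + (10 + 8)) = -9 + (-65 + 18) = -9 - 47 = -56)
P(m, V) = sqrt(-56 + V)
(93867 + P(312, 124)) - 158854 = (93867 + sqrt(-56 + 124)) - 158854 = (93867 + sqrt(68)) - 158854 = (93867 + 2*sqrt(17)) - 158854 = -64987 + 2*sqrt(17)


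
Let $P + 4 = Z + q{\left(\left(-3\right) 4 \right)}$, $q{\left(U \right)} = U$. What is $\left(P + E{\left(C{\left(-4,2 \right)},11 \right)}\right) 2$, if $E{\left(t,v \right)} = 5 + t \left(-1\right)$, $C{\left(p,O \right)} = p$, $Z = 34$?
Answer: $54$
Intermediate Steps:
$E{\left(t,v \right)} = 5 - t$
$P = 18$ ($P = -4 + \left(34 - 12\right) = -4 + 22 = 18$)
$\left(P + E{\left(C{\left(-4,2 \right)},11 \right)}\right) 2 = \left(18 + \left(5 - -4\right)\right) 2 = \left(18 + \left(5 + 4\right)\right) 2 = \left(18 + 9\right) 2 = 27 \cdot 2 = 54$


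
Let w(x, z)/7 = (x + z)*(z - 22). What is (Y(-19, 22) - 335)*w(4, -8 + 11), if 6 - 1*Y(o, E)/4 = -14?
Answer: 237405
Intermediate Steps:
Y(o, E) = 80 (Y(o, E) = 24 - 4*(-14) = 24 + 56 = 80)
w(x, z) = 7*(-22 + z)*(x + z) (w(x, z) = 7*((x + z)*(z - 22)) = 7*((x + z)*(-22 + z)) = 7*((-22 + z)*(x + z)) = 7*(-22 + z)*(x + z))
(Y(-19, 22) - 335)*w(4, -8 + 11) = (80 - 335)*(-154*4 - 154*(-8 + 11) + 7*(-8 + 11)**2 + 7*4*(-8 + 11)) = -255*(-616 - 154*3 + 7*3**2 + 7*4*3) = -255*(-616 - 462 + 7*9 + 84) = -255*(-616 - 462 + 63 + 84) = -255*(-931) = 237405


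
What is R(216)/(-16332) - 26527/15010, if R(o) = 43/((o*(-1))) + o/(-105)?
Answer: -327503054227/185328349920 ≈ -1.7672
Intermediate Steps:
R(o) = -43/o - o/105 (R(o) = 43/((-o)) + o*(-1/105) = 43*(-1/o) - o/105 = -43/o - o/105)
R(216)/(-16332) - 26527/15010 = (-43/216 - 1/105*216)/(-16332) - 26527/15010 = (-43*1/216 - 72/35)*(-1/16332) - 26527*1/15010 = (-43/216 - 72/35)*(-1/16332) - 26527/15010 = -17057/7560*(-1/16332) - 26527/15010 = 17057/123469920 - 26527/15010 = -327503054227/185328349920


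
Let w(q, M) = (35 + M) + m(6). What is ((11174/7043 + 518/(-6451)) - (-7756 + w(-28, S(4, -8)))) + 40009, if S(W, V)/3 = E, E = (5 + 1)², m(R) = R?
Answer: 2163472492288/45434393 ≈ 47618.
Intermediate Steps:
E = 36 (E = 6² = 36)
S(W, V) = 108 (S(W, V) = 3*36 = 108)
w(q, M) = 41 + M (w(q, M) = (35 + M) + 6 = 41 + M)
((11174/7043 + 518/(-6451)) - (-7756 + w(-28, S(4, -8)))) + 40009 = ((11174/7043 + 518/(-6451)) - (-7756 + (41 + 108))) + 40009 = ((11174*(1/7043) + 518*(-1/6451)) - (-7756 + 149)) + 40009 = ((11174/7043 - 518/6451) - 1*(-7607)) + 40009 = (68435200/45434393 + 7607) + 40009 = 345687862751/45434393 + 40009 = 2163472492288/45434393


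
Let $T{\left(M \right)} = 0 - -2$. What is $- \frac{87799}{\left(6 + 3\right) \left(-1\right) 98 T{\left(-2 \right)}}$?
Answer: $\frac{87799}{1764} \approx 49.773$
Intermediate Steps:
$T{\left(M \right)} = 2$ ($T{\left(M \right)} = 0 + 2 = 2$)
$- \frac{87799}{\left(6 + 3\right) \left(-1\right) 98 T{\left(-2 \right)}} = - \frac{87799}{\left(6 + 3\right) \left(-1\right) 98 \cdot 2} = - \frac{87799}{9 \left(-1\right) 98 \cdot 2} = - \frac{87799}{\left(-9\right) 98 \cdot 2} = - \frac{87799}{\left(-882\right) 2} = - \frac{87799}{-1764} = \left(-87799\right) \left(- \frac{1}{1764}\right) = \frac{87799}{1764}$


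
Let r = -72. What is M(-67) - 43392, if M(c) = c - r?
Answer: -43387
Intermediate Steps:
M(c) = 72 + c (M(c) = c - 1*(-72) = c + 72 = 72 + c)
M(-67) - 43392 = (72 - 67) - 43392 = 5 - 43392 = -43387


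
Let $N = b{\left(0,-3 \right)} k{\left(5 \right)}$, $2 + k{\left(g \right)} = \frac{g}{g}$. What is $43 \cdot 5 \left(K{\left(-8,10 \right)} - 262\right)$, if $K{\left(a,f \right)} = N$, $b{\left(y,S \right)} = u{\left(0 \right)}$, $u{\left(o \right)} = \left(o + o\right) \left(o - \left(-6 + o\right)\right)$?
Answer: $-56330$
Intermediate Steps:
$k{\left(g \right)} = -1$ ($k{\left(g \right)} = -2 + \frac{g}{g} = -2 + 1 = -1$)
$u{\left(o \right)} = 12 o$ ($u{\left(o \right)} = 2 o 6 = 12 o$)
$b{\left(y,S \right)} = 0$ ($b{\left(y,S \right)} = 12 \cdot 0 = 0$)
$N = 0$ ($N = 0 \left(-1\right) = 0$)
$K{\left(a,f \right)} = 0$
$43 \cdot 5 \left(K{\left(-8,10 \right)} - 262\right) = 43 \cdot 5 \left(0 - 262\right) = 215 \left(-262\right) = -56330$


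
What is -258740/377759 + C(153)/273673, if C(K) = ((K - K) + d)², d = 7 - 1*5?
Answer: -70808640984/103382438807 ≈ -0.68492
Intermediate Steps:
d = 2 (d = 7 - 5 = 2)
C(K) = 4 (C(K) = ((K - K) + 2)² = (0 + 2)² = 2² = 4)
-258740/377759 + C(153)/273673 = -258740/377759 + 4/273673 = -70808640984/103382438807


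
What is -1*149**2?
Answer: -22201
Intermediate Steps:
-1*149**2 = -1*22201 = -22201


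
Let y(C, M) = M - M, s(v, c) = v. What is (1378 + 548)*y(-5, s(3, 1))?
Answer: 0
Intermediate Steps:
y(C, M) = 0
(1378 + 548)*y(-5, s(3, 1)) = (1378 + 548)*0 = 1926*0 = 0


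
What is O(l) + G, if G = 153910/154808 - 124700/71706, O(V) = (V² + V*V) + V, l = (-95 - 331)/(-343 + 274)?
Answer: 3240191586899/39677367804 ≈ 81.663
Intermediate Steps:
l = 142/23 (l = -426/(-69) = -426*(-1/69) = 142/23 ≈ 6.1739)
O(V) = V + 2*V² (O(V) = (V² + V²) + V = 2*V² + V = V + 2*V²)
G = -55866805/75004476 (G = 153910*(1/154808) - 124700*1/71706 = 76955/77404 - 62350/35853 = -55866805/75004476 ≈ -0.74485)
O(l) + G = 142*(1 + 2*(142/23))/23 - 55866805/75004476 = 142*(1 + 284/23)/23 - 55866805/75004476 = (142/23)*(307/23) - 55866805/75004476 = 43594/529 - 55866805/75004476 = 3240191586899/39677367804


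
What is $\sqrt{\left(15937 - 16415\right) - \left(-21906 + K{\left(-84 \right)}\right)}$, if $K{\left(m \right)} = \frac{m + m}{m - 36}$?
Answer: $\frac{\sqrt{535665}}{5} \approx 146.38$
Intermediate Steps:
$K{\left(m \right)} = \frac{2 m}{-36 + m}$
$\sqrt{\left(15937 - 16415\right) - \left(-21906 + K{\left(-84 \right)}\right)} = \sqrt{\left(15937 - 16415\right) + \left(21906 - 2 \left(-84\right) \frac{1}{-36 - 84}\right)} = \sqrt{\left(15937 - 16415\right) + \left(21906 - 2 \left(-84\right) \frac{1}{-120}\right)} = \sqrt{-478 + \left(21906 - 2 \left(-84\right) \left(- \frac{1}{120}\right)\right)} = \sqrt{-478 + \left(21906 - \frac{7}{5}\right)} = \sqrt{-478 + \frac{109523}{5}} = \sqrt{\frac{107133}{5}} = \frac{\sqrt{535665}}{5}$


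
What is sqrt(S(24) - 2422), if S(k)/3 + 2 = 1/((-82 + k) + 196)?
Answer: I*sqrt(5137602)/46 ≈ 49.275*I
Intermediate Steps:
S(k) = -6 + 3/(114 + k) (S(k) = -6 + 3/((-82 + k) + 196) = -6 + 3/(114 + k))
sqrt(S(24) - 2422) = sqrt(3*(-227 - 2*24)/(114 + 24) - 2422) = sqrt(3*(-227 - 48)/138 - 2422) = sqrt(3*(1/138)*(-275) - 2422) = sqrt(-275/46 - 2422) = sqrt(-111687/46) = I*sqrt(5137602)/46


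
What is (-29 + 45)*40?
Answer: 640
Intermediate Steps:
(-29 + 45)*40 = 16*40 = 640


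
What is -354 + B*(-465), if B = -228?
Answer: 105666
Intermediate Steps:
-354 + B*(-465) = -354 - 228*(-465) = -354 + 106020 = 105666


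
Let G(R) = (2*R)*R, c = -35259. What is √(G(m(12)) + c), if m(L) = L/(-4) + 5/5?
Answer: I*√35251 ≈ 187.75*I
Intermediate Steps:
m(L) = 1 - L/4 (m(L) = L*(-¼) + 5*(⅕) = -L/4 + 1 = 1 - L/4)
G(R) = 2*R²
√(G(m(12)) + c) = √(2*(1 - ¼*12)² - 35259) = √(2*(1 - 3)² - 35259) = √(2*(-2)² - 35259) = √(2*4 - 35259) = √(8 - 35259) = √(-35251) = I*√35251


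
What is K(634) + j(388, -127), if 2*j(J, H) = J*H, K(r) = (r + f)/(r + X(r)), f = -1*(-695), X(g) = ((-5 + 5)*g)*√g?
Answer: -15619163/634 ≈ -24636.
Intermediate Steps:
X(g) = 0 (X(g) = (0*g)*√g = 0*√g = 0)
f = 695
K(r) = (695 + r)/r (K(r) = (r + 695)/(r + 0) = (695 + r)/r)
j(J, H) = H*J/2 (j(J, H) = (J*H)/2 = (H*J)/2 = H*J/2)
K(634) + j(388, -127) = (695 + 634)/634 + (½)*(-127)*388 = (1/634)*1329 - 24638 = 1329/634 - 24638 = -15619163/634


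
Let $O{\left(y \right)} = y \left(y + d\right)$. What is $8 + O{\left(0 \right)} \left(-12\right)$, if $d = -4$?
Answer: $8$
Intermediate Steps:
$O{\left(y \right)} = y \left(-4 + y\right)$ ($O{\left(y \right)} = y \left(y - 4\right) = y \left(-4 + y\right)$)
$8 + O{\left(0 \right)} \left(-12\right) = 8 + 0 \left(-4 + 0\right) \left(-12\right) = 8 + 0 \left(-4\right) \left(-12\right) = 8 + 0 \left(-12\right) = 8 + 0 = 8$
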